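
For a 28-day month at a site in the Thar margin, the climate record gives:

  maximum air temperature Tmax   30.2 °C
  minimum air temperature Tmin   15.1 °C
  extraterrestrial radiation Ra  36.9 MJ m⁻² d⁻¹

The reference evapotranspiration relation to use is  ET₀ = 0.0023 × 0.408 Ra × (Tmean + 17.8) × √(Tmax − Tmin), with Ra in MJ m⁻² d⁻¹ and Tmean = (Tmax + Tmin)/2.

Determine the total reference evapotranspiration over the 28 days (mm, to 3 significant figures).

152 mm

Tmean = (30.2 + 15.1)/2 = 22.65 °C
0.408 Ra = 0.408 × 36.9 = 15.0552 mm/d equivalent
ET₀ = 0.0023 × 15.0552 × (22.65 + 17.8) × √15.1 = 0.0023 × 15.0552 × 40.45 × 3.8859 = 5.4428 mm/d
Over 28 days: 5.4428 × 28 = 152.398 mm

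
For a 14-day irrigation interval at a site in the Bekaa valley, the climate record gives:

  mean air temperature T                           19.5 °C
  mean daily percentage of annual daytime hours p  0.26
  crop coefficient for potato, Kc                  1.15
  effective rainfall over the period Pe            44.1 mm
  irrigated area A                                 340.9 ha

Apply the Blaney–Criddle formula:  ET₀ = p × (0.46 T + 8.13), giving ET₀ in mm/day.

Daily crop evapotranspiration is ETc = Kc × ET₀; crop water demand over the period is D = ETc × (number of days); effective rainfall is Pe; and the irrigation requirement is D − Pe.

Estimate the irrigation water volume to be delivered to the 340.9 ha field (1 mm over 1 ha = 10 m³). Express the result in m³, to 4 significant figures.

ET₀ = 0.26 × (0.46 × 19.5 + 8.13) = 0.26 × 17.100 = 4.4460 mm/d
ETc = Kc × ET₀ = 1.15 × 4.4460 = 5.1129 mm/d
Crop demand D = ETc × 14 d = 5.1129 × 14 = 71.581 mm
D − Pe = 71.581 − 44.1 = 27.481 mm
Volume = 27.481 mm × 340.9 ha × 10 = 93682.7 m³

93680 m³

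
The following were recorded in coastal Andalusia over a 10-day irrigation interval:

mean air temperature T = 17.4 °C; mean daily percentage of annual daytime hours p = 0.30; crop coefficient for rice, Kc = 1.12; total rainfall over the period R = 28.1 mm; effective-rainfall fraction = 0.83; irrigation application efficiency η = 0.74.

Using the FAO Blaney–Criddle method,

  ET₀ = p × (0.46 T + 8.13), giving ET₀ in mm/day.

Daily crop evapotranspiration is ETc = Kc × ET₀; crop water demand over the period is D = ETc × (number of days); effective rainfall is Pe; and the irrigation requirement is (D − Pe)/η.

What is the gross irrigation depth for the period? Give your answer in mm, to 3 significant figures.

ET₀ = 0.30 × (0.46 × 17.4 + 8.13) = 0.30 × 16.134 = 4.8402 mm/d
ETc = Kc × ET₀ = 1.12 × 4.8402 = 5.4210 mm/d
Crop demand D = ETc × 10 d = 5.4210 × 10 = 54.210 mm
Pe = 0.83 × 28.1 = 23.323 mm
D − Pe = 54.210 − 23.323 = 30.887 mm
Gross irrigation = 30.887 / 0.74 = 41.739 mm

41.7 mm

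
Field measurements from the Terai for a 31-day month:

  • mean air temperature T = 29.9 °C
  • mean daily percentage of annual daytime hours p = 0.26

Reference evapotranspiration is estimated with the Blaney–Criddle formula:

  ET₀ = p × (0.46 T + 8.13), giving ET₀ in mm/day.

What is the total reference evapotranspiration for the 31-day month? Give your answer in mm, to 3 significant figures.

176 mm

ET₀ = 0.26 × (0.46 × 29.9 + 8.13) = 0.26 × 21.884 = 5.6898 mm/d
Monthly total = 5.6898 × 31 = 176.384 mm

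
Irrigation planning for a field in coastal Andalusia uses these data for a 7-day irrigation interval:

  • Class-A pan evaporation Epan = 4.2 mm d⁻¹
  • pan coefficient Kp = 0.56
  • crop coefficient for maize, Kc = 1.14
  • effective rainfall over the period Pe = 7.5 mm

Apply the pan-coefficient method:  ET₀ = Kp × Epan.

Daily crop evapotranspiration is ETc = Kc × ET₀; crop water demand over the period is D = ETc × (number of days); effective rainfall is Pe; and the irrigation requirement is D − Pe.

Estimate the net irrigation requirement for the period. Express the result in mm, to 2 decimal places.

ET₀ = 0.56 × 4.2 = 2.3520 mm/d
ETc = Kc × ET₀ = 1.14 × 2.3520 = 2.6813 mm/d
Crop demand D = ETc × 7 d = 2.6813 × 7 = 18.769 mm
D − Pe = 18.769 − 7.5 = 11.269 mm

11.27 mm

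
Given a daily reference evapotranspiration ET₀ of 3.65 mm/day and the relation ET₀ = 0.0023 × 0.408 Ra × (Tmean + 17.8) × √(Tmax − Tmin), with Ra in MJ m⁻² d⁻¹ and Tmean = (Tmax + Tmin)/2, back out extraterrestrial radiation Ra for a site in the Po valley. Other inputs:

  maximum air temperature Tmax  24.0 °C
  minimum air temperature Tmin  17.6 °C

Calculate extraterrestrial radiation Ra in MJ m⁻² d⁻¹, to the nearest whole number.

Tmean = (24.0+17.6)/2 = 20.80 °C; ΔT = 6.4
Ra = ET₀ / [0.0023 × 0.408 × (Tmean+17.8) × √ΔT]
   = 3.65 / (0.0023 × 0.408 × 38.60 × 2.5298) = 39.832 MJ m⁻² d⁻¹

40 MJ m⁻² d⁻¹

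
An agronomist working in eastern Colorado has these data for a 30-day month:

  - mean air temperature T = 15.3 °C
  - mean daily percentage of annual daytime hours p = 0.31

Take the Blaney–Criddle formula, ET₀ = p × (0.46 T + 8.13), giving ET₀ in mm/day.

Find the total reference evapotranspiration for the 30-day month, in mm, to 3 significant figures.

141 mm

ET₀ = 0.31 × (0.46 × 15.3 + 8.13) = 0.31 × 15.168 = 4.7021 mm/d
Monthly total = 4.7021 × 30 = 141.063 mm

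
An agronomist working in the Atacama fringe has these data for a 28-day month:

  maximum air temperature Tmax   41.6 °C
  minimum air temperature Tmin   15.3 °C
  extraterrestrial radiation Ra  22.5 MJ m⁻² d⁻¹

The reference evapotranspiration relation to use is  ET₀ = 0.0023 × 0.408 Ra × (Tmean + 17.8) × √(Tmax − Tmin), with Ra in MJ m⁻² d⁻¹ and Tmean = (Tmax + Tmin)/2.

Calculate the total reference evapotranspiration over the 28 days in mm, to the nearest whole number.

Tmean = (41.6 + 15.3)/2 = 28.45 °C
0.408 Ra = 0.408 × 22.5 = 9.1800 mm/d equivalent
ET₀ = 0.0023 × 9.1800 × (28.45 + 17.8) × √26.3 = 0.0023 × 9.1800 × 46.25 × 5.1284 = 5.0080 mm/d
Over 28 days: 5.0080 × 28 = 140.224 mm

140 mm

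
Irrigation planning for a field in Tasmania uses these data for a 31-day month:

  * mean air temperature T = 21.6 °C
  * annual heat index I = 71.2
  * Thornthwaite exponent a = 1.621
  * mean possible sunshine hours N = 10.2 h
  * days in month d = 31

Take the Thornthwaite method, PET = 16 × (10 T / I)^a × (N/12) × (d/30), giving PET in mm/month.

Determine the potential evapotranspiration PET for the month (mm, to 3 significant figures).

84.9 mm

10T/I = 10 × 21.6 / 71.2 = 3.0337
(10T/I)^a = 3.0337^1.621 = 6.0433
Uncorrected PET = 16 × 6.0433 = 96.693 mm
Correction = (N/12)(d/30) = (10.2/12)(31/30) = 0.8783
PET = 96.693 × 0.8783 = 84.925 mm/month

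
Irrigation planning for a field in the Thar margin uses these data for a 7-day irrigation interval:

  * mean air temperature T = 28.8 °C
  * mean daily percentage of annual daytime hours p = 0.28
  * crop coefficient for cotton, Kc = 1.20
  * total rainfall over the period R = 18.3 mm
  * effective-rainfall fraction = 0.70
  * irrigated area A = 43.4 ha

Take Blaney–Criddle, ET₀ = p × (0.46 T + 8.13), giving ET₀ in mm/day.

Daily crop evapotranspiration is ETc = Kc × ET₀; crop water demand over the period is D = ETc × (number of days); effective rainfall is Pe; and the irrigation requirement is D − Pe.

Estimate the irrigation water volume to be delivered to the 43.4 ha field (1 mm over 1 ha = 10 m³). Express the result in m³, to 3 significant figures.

16300 m³

ET₀ = 0.28 × (0.46 × 28.8 + 8.13) = 0.28 × 21.378 = 5.9858 mm/d
ETc = Kc × ET₀ = 1.20 × 5.9858 = 7.1830 mm/d
Crop demand D = ETc × 7 d = 7.1830 × 7 = 50.281 mm
Pe = 0.70 × 18.3 = 12.810 mm
D − Pe = 50.281 − 12.810 = 37.471 mm
Volume = 37.471 mm × 43.4 ha × 10 = 16262.4 m³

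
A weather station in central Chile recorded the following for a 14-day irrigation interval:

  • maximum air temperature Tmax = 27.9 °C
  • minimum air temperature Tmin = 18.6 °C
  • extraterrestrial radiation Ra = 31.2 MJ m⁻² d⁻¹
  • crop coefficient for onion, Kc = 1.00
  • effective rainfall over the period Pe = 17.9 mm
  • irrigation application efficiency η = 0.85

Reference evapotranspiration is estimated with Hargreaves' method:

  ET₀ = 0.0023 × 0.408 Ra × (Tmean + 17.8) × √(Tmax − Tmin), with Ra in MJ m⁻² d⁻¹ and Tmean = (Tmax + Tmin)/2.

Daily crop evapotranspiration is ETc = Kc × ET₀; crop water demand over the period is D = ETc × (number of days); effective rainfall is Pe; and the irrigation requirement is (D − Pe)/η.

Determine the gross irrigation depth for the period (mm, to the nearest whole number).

Tmean = (27.9 + 18.6)/2 = 23.25 °C
0.408 Ra = 0.408 × 31.2 = 12.7296 mm/d equivalent
ET₀ = 0.0023 × 12.7296 × (23.25 + 17.8) × √9.3 = 0.0023 × 12.7296 × 41.05 × 3.0496 = 3.6652 mm/d
ETc = Kc × ET₀ = 1.00 × 3.6652 = 3.6652 mm/d
Crop demand D = ETc × 14 d = 3.6652 × 14 = 51.313 mm
D − Pe = 51.313 − 17.9 = 33.413 mm
Gross irrigation = 33.413 / 0.85 = 39.309 mm

39 mm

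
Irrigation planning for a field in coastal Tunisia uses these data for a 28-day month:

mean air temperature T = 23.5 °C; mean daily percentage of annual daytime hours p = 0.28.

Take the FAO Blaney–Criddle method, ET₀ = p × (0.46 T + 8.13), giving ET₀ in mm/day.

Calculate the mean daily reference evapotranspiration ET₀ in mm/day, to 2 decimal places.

ET₀ = 0.28 × (0.46 × 23.5 + 8.13) = 0.28 × 18.940 = 5.3032 mm/d

5.30 mm/day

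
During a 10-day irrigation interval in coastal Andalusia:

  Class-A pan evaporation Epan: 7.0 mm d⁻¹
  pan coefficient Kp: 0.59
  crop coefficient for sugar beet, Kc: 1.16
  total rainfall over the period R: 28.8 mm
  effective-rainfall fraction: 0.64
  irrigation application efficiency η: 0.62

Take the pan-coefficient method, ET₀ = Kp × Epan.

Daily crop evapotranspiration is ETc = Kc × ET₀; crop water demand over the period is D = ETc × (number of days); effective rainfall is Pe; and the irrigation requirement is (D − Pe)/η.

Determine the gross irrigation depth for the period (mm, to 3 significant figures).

47.5 mm

ET₀ = 0.59 × 7.0 = 4.1300 mm/d
ETc = Kc × ET₀ = 1.16 × 4.1300 = 4.7908 mm/d
Crop demand D = ETc × 10 d = 4.7908 × 10 = 47.908 mm
Pe = 0.64 × 28.8 = 18.432 mm
D − Pe = 47.908 − 18.432 = 29.476 mm
Gross irrigation = 29.476 / 0.62 = 47.542 mm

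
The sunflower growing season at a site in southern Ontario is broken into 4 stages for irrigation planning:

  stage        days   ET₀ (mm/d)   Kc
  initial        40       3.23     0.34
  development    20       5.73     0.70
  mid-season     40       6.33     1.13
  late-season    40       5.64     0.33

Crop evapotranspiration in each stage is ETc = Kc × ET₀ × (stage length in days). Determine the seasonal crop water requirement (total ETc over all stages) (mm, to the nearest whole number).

initial: 0.34 × 3.23 × 40 = 43.93 mm
development: 0.70 × 5.73 × 20 = 80.22 mm
mid-season: 1.13 × 6.33 × 40 = 286.12 mm
late-season: 0.33 × 5.64 × 40 = 74.45 mm
Seasonal total = 484.72 mm

485 mm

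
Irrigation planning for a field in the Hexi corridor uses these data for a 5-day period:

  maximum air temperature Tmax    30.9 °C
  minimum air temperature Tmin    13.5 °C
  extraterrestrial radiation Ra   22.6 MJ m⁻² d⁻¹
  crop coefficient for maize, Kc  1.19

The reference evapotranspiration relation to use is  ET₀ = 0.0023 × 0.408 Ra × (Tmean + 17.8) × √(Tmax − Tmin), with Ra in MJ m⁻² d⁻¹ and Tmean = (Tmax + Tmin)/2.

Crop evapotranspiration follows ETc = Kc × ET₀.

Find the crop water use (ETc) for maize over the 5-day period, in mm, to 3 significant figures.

Tmean = (30.9 + 13.5)/2 = 22.20 °C
0.408 Ra = 0.408 × 22.6 = 9.2208 mm/d equivalent
ET₀ = 0.0023 × 9.2208 × (22.20 + 17.8) × √17.4 = 0.0023 × 9.2208 × 40.00 × 4.1713 = 3.5386 mm/d
ETc = Kc × ET₀ = 1.19 × 3.5386 = 4.2109 mm/d
Over 5 days: 4.2109 × 5 = 21.055 mm

21.1 mm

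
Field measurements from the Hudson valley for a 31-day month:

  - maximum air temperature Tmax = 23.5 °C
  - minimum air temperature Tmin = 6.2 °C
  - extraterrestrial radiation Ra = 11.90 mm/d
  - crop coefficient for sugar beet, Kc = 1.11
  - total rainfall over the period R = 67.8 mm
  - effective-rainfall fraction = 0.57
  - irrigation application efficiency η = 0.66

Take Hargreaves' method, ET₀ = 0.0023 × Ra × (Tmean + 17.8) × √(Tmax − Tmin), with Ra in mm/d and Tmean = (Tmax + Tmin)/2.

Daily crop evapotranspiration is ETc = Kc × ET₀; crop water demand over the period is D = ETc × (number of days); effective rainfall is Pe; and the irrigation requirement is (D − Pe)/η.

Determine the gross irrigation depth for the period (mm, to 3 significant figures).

135 mm

Tmean = (23.5 + 6.2)/2 = 14.85 °C
ET₀ = 0.0023 × 11.90 × (14.85 + 17.8) × √17.3 = 0.0023 × 11.90 × 32.65 × 4.1593 = 3.7169 mm/d
ETc = Kc × ET₀ = 1.11 × 3.7169 = 4.1258 mm/d
Crop demand D = ETc × 31 d = 4.1258 × 31 = 127.900 mm
Pe = 0.57 × 67.8 = 38.646 mm
D − Pe = 127.900 − 38.646 = 89.254 mm
Gross irrigation = 89.254 / 0.66 = 135.233 mm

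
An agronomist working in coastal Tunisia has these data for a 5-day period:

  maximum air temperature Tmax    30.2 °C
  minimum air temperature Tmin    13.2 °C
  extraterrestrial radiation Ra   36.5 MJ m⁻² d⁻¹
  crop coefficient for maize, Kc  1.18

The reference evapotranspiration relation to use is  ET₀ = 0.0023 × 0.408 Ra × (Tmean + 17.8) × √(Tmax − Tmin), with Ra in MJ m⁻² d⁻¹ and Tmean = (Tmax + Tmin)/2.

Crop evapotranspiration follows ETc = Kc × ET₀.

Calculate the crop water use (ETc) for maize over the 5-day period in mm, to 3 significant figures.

32.9 mm

Tmean = (30.2 + 13.2)/2 = 21.70 °C
0.408 Ra = 0.408 × 36.5 = 14.8920 mm/d equivalent
ET₀ = 0.0023 × 14.8920 × (21.70 + 17.8) × √17.0 = 0.0023 × 14.8920 × 39.50 × 4.1231 = 5.5783 mm/d
ETc = Kc × ET₀ = 1.18 × 5.5783 = 6.5824 mm/d
Over 5 days: 6.5824 × 5 = 32.912 mm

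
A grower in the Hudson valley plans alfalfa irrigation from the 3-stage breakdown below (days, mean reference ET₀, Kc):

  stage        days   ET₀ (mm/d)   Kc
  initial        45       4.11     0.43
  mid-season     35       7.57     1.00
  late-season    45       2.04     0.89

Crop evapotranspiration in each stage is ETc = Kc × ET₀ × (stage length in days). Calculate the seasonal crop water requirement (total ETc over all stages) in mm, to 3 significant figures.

initial: 0.43 × 4.11 × 45 = 79.53 mm
mid-season: 1.00 × 7.57 × 35 = 264.95 mm
late-season: 0.89 × 2.04 × 45 = 81.70 mm
Seasonal total = 426.18 mm

426 mm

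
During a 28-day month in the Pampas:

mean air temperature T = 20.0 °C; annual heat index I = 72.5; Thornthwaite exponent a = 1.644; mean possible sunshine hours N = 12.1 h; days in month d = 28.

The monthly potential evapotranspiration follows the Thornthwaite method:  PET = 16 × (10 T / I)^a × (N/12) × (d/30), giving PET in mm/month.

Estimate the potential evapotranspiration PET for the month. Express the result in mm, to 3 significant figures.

79.8 mm

10T/I = 10 × 20.0 / 72.5 = 2.7586
(10T/I)^a = 2.7586^1.644 = 5.3026
Uncorrected PET = 16 × 5.3026 = 84.842 mm
Correction = (N/12)(d/30) = (12.1/12)(28/30) = 0.9411
PET = 84.842 × 0.9411 = 79.845 mm/month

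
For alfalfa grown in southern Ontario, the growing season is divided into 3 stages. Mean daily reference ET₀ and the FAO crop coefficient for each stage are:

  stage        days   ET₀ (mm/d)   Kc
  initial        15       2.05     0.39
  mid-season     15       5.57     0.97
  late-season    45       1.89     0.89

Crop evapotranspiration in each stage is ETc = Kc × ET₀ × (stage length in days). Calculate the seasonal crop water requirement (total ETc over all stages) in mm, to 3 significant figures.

169 mm

initial: 0.39 × 2.05 × 15 = 11.99 mm
mid-season: 0.97 × 5.57 × 15 = 81.04 mm
late-season: 0.89 × 1.89 × 45 = 75.69 mm
Seasonal total = 168.72 mm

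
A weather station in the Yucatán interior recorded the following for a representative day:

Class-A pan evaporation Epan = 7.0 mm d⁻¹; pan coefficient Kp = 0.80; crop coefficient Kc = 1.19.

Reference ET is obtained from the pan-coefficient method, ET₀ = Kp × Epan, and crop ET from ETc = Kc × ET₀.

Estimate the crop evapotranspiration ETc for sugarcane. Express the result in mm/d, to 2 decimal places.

ET₀ = 0.80 × 7.0 = 5.6000 mm/d
ETc = Kc × ET₀ = 1.19 × 5.6000 = 6.6640 mm/d

6.66 mm/d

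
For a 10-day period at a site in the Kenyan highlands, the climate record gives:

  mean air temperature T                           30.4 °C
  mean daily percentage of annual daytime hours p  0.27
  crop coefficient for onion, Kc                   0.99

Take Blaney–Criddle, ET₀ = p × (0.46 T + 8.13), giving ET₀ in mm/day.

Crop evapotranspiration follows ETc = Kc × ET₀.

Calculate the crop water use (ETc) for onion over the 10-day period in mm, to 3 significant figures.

ET₀ = 0.27 × (0.46 × 30.4 + 8.13) = 0.27 × 22.114 = 5.9708 mm/d
ETc = Kc × ET₀ = 0.99 × 5.9708 = 5.9111 mm/d
Over 10 days: 5.9111 × 10 = 59.111 mm

59.1 mm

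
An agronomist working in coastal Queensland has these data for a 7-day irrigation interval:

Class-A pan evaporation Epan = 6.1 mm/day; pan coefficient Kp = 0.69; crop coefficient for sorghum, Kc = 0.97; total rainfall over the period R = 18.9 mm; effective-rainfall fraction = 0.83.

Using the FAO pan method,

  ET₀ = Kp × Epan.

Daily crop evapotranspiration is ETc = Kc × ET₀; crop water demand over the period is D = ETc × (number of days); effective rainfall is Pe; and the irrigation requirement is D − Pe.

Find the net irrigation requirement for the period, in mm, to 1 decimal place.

ET₀ = 0.69 × 6.1 = 4.2090 mm/d
ETc = Kc × ET₀ = 0.97 × 4.2090 = 4.0827 mm/d
Crop demand D = ETc × 7 d = 4.0827 × 7 = 28.579 mm
Pe = 0.83 × 18.9 = 15.687 mm
D − Pe = 28.579 − 15.687 = 12.892 mm

12.9 mm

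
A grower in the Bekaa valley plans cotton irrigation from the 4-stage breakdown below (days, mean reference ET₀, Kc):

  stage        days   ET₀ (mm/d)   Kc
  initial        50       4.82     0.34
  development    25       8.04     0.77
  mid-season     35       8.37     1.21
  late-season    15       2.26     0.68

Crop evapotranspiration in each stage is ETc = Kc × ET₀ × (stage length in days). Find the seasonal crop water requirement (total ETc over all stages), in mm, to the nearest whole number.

initial: 0.34 × 4.82 × 50 = 81.94 mm
development: 0.77 × 8.04 × 25 = 154.77 mm
mid-season: 1.21 × 8.37 × 35 = 354.47 mm
late-season: 0.68 × 2.26 × 15 = 23.05 mm
Seasonal total = 614.23 mm

614 mm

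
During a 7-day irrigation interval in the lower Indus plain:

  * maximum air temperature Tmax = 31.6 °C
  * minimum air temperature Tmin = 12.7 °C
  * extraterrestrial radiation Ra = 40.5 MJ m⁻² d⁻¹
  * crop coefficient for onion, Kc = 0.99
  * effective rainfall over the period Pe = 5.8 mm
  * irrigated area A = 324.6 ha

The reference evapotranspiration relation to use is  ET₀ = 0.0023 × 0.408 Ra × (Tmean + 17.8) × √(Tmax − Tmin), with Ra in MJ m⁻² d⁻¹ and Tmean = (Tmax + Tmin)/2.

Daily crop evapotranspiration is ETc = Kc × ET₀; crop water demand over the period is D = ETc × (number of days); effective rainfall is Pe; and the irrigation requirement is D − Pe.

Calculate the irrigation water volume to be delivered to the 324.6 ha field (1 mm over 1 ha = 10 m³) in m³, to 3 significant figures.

Tmean = (31.6 + 12.7)/2 = 22.15 °C
0.408 Ra = 0.408 × 40.5 = 16.5240 mm/d equivalent
ET₀ = 0.0023 × 16.5240 × (22.15 + 17.8) × √18.9 = 0.0023 × 16.5240 × 39.95 × 4.3474 = 6.6007 mm/d
ETc = Kc × ET₀ = 0.99 × 6.6007 = 6.5347 mm/d
Crop demand D = ETc × 7 d = 6.5347 × 7 = 45.743 mm
D − Pe = 45.743 − 5.8 = 39.943 mm
Volume = 39.943 mm × 324.6 ha × 10 = 129655.0 m³

130000 m³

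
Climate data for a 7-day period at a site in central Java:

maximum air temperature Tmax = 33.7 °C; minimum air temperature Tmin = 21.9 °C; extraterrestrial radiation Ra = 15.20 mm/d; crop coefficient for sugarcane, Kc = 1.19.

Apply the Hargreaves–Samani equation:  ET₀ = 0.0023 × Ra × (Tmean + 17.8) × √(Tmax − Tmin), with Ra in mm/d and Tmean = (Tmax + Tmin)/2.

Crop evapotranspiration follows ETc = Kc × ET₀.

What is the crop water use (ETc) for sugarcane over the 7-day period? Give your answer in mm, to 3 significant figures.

Tmean = (33.7 + 21.9)/2 = 27.80 °C
ET₀ = 0.0023 × 15.20 × (27.80 + 17.8) × √11.8 = 0.0023 × 15.20 × 45.60 × 3.4351 = 5.4762 mm/d
ETc = Kc × ET₀ = 1.19 × 5.4762 = 6.5167 mm/d
Over 7 days: 6.5167 × 7 = 45.617 mm

45.6 mm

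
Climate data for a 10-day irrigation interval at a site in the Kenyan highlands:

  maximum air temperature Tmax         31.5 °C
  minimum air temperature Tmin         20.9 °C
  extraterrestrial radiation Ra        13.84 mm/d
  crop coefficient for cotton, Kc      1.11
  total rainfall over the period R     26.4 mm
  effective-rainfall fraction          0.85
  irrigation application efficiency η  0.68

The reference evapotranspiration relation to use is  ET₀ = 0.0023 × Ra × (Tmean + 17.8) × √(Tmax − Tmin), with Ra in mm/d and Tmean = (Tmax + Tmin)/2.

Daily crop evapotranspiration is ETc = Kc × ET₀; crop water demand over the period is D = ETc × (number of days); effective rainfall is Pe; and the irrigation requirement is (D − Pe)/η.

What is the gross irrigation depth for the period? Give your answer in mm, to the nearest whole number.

41 mm

Tmean = (31.5 + 20.9)/2 = 26.20 °C
ET₀ = 0.0023 × 13.84 × (26.20 + 17.8) × √10.6 = 0.0023 × 13.84 × 44.00 × 3.2558 = 4.5601 mm/d
ETc = Kc × ET₀ = 1.11 × 4.5601 = 5.0617 mm/d
Crop demand D = ETc × 10 d = 5.0617 × 10 = 50.617 mm
Pe = 0.85 × 26.4 = 22.440 mm
D − Pe = 50.617 − 22.440 = 28.177 mm
Gross irrigation = 28.177 / 0.68 = 41.437 mm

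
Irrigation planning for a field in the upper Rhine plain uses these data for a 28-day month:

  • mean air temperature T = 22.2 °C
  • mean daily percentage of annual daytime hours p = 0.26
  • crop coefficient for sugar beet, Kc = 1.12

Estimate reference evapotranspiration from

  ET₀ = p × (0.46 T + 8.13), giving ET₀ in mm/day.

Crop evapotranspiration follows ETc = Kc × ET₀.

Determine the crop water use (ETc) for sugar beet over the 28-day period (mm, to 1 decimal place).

149.6 mm

ET₀ = 0.26 × (0.46 × 22.2 + 8.13) = 0.26 × 18.342 = 4.7689 mm/d
ETc = Kc × ET₀ = 1.12 × 4.7689 = 5.3412 mm/d
Over 28 days: 5.3412 × 28 = 149.554 mm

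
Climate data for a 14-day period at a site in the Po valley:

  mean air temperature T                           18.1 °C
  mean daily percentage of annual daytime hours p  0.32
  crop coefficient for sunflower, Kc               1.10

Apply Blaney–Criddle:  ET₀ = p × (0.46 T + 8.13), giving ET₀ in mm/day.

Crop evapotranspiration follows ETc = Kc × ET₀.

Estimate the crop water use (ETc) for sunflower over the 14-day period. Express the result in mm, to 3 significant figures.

81.1 mm

ET₀ = 0.32 × (0.46 × 18.1 + 8.13) = 0.32 × 16.456 = 5.2659 mm/d
ETc = Kc × ET₀ = 1.10 × 5.2659 = 5.7925 mm/d
Over 14 days: 5.7925 × 14 = 81.095 mm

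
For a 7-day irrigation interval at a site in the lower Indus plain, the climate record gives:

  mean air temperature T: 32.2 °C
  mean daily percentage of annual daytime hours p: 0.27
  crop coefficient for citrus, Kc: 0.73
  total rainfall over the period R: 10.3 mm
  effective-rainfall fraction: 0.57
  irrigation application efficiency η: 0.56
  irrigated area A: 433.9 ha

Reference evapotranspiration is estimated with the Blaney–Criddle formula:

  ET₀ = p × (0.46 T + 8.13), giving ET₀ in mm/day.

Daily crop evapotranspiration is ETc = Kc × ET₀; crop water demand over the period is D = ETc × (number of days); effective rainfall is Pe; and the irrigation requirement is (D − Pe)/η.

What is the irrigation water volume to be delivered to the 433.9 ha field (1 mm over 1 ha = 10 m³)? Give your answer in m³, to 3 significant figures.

ET₀ = 0.27 × (0.46 × 32.2 + 8.13) = 0.27 × 22.942 = 6.1943 mm/d
ETc = Kc × ET₀ = 0.73 × 6.1943 = 4.5218 mm/d
Crop demand D = ETc × 7 d = 4.5218 × 7 = 31.653 mm
Pe = 0.57 × 10.3 = 5.871 mm
D − Pe = 31.653 − 5.871 = 25.782 mm
Gross irrigation = 25.782 / 0.56 = 46.039 mm
Volume = 46.039 mm × 433.9 ha × 10 = 199763.2 m³

200000 m³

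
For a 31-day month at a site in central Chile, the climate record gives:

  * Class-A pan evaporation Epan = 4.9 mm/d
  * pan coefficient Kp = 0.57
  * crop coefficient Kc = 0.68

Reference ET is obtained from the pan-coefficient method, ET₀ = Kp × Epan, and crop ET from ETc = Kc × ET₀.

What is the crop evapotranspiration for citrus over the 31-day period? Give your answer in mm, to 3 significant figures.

58.9 mm

ET₀ = 0.57 × 4.9 = 2.7930 mm/d
ETc = Kc × ET₀ = 0.68 × 2.7930 = 1.8992 mm/d
Over 31 days: 1.8992 × 31 = 58.875 mm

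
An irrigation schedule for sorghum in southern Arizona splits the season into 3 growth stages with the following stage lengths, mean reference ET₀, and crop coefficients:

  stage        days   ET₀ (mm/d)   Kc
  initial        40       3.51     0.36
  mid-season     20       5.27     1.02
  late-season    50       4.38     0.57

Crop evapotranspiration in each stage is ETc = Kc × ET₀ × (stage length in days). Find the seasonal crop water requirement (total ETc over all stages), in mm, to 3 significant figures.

283 mm

initial: 0.36 × 3.51 × 40 = 50.54 mm
mid-season: 1.02 × 5.27 × 20 = 107.51 mm
late-season: 0.57 × 4.38 × 50 = 124.83 mm
Seasonal total = 282.88 mm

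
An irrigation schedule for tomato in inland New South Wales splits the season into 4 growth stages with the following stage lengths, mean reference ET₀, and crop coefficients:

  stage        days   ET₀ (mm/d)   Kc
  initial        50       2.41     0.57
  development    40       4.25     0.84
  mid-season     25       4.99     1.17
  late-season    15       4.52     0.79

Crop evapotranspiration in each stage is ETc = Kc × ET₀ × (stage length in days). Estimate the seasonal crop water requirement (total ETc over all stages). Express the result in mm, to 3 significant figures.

initial: 0.57 × 2.41 × 50 = 68.69 mm
development: 0.84 × 4.25 × 40 = 142.80 mm
mid-season: 1.17 × 4.99 × 25 = 145.96 mm
late-season: 0.79 × 4.52 × 15 = 53.56 mm
Seasonal total = 411.01 mm

411 mm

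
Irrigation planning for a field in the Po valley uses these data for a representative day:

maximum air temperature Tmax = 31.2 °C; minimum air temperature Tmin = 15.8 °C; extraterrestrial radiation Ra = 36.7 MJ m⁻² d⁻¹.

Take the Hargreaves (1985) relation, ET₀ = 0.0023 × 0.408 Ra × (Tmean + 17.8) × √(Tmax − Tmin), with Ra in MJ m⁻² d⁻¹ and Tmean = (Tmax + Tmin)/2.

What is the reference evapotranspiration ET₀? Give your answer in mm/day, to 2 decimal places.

Tmean = (31.2 + 15.8)/2 = 23.50 °C
0.408 Ra = 0.408 × 36.7 = 14.9736 mm/d equivalent
ET₀ = 0.0023 × 14.9736 × (23.50 + 17.8) × √15.4 = 0.0023 × 14.9736 × 41.30 × 3.9243 = 5.5817 mm/d

5.58 mm/day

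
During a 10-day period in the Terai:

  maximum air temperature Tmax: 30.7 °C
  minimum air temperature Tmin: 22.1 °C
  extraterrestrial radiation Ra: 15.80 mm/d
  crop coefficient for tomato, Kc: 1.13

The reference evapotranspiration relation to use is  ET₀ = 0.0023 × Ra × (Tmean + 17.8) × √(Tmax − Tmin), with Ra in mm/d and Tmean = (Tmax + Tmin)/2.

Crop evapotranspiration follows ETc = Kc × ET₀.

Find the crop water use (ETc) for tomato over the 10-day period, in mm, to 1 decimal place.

Tmean = (30.7 + 22.1)/2 = 26.40 °C
ET₀ = 0.0023 × 15.80 × (26.40 + 17.8) × √8.6 = 0.0023 × 15.80 × 44.20 × 2.9326 = 4.7104 mm/d
ETc = Kc × ET₀ = 1.13 × 4.7104 = 5.3228 mm/d
Over 10 days: 5.3228 × 10 = 53.228 mm

53.2 mm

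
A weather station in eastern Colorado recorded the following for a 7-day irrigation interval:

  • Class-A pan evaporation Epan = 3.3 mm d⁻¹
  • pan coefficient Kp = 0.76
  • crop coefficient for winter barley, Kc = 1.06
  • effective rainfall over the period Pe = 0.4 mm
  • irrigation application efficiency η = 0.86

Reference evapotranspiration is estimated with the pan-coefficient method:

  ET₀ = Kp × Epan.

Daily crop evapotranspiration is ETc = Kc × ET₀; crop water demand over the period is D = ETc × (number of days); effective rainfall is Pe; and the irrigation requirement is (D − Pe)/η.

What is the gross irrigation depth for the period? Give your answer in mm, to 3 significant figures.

21.2 mm

ET₀ = 0.76 × 3.3 = 2.5080 mm/d
ETc = Kc × ET₀ = 1.06 × 2.5080 = 2.6585 mm/d
Crop demand D = ETc × 7 d = 2.6585 × 7 = 18.610 mm
D − Pe = 18.610 − 0.4 = 18.210 mm
Gross irrigation = 18.210 / 0.86 = 21.174 mm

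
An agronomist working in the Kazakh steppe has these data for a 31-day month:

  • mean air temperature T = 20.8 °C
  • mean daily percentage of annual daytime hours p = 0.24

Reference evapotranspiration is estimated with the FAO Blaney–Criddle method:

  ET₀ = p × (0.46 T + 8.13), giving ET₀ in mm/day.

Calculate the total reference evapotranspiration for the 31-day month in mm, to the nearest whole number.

ET₀ = 0.24 × (0.46 × 20.8 + 8.13) = 0.24 × 17.698 = 4.2475 mm/d
Monthly total = 4.2475 × 31 = 131.673 mm

132 mm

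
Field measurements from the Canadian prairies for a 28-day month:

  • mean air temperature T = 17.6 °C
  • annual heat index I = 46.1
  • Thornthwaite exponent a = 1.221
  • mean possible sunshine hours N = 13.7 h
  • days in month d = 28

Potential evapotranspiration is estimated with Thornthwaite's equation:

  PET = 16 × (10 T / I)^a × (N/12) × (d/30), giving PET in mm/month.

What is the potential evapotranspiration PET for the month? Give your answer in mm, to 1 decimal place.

10T/I = 10 × 17.6 / 46.1 = 3.8178
(10T/I)^a = 3.8178^1.221 = 5.1333
Uncorrected PET = 16 × 5.1333 = 82.133 mm
Correction = (N/12)(d/30) = (13.7/12)(28/30) = 1.0656
PET = 82.133 × 1.0656 = 87.521 mm/month

87.5 mm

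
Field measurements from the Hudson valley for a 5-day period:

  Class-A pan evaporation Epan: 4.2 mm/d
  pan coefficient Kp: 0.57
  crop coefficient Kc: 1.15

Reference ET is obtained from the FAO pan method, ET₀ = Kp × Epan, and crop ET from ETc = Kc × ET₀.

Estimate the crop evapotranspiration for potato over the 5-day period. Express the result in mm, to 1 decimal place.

ET₀ = 0.57 × 4.2 = 2.3940 mm/d
ETc = Kc × ET₀ = 1.15 × 2.3940 = 2.7531 mm/d
Over 5 days: 2.7531 × 5 = 13.766 mm

13.8 mm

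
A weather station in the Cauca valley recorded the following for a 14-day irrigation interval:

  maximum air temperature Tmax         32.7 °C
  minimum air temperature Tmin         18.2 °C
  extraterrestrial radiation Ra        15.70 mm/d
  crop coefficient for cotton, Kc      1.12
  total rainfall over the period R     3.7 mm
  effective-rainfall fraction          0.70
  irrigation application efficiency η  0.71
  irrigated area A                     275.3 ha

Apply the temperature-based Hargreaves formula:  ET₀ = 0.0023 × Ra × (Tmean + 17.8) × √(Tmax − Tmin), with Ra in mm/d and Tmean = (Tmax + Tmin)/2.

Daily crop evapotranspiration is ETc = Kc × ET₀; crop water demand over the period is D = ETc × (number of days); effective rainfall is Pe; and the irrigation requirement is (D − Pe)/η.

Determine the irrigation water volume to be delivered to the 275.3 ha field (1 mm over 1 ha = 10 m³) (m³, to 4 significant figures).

Tmean = (32.7 + 18.2)/2 = 25.45 °C
ET₀ = 0.0023 × 15.70 × (25.45 + 17.8) × √14.5 = 0.0023 × 15.70 × 43.25 × 3.8079 = 5.9470 mm/d
ETc = Kc × ET₀ = 1.12 × 5.9470 = 6.6606 mm/d
Crop demand D = ETc × 14 d = 6.6606 × 14 = 93.248 mm
Pe = 0.70 × 3.7 = 2.590 mm
D − Pe = 93.248 − 2.590 = 90.658 mm
Gross irrigation = 90.658 / 0.71 = 127.687 mm
Volume = 127.687 mm × 275.3 ha × 10 = 351522.3 m³

351500 m³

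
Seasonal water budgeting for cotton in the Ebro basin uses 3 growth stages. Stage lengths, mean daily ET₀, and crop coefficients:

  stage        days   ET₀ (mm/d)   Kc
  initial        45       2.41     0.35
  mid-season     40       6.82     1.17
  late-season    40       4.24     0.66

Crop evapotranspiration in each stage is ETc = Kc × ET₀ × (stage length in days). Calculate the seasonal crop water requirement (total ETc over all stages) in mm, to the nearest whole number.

469 mm

initial: 0.35 × 2.41 × 45 = 37.96 mm
mid-season: 1.17 × 6.82 × 40 = 319.18 mm
late-season: 0.66 × 4.24 × 40 = 111.94 mm
Seasonal total = 469.08 mm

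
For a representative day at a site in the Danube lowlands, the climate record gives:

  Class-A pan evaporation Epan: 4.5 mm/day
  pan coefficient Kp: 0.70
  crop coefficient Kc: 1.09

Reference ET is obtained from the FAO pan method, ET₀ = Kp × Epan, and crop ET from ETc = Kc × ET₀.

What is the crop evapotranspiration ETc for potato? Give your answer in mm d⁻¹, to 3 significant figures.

ET₀ = 0.70 × 4.5 = 3.1500 mm/d
ETc = Kc × ET₀ = 1.09 × 3.1500 = 3.4335 mm/d

3.43 mm d⁻¹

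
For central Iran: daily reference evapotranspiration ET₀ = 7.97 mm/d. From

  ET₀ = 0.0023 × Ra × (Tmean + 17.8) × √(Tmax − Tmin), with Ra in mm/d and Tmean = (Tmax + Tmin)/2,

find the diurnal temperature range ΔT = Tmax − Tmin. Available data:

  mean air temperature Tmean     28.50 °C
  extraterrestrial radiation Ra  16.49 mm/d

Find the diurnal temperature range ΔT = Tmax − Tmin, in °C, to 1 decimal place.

20.6 °C

√ΔT = ET₀ / [0.0023 × Ra × (Tmean+17.8)] = 7.97 / (0.0023 × 16.49 × 46.30) = 4.5387
ΔT = 4.5387² = 20.600 °C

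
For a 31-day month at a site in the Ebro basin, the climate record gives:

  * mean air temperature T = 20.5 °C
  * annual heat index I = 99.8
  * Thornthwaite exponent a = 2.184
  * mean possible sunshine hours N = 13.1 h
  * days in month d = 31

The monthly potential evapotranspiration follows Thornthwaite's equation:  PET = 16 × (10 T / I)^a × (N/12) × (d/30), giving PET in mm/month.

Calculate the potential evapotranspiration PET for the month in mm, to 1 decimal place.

10T/I = 10 × 20.5 / 99.8 = 2.0541
(10T/I)^a = 2.0541^2.184 = 4.8169
Uncorrected PET = 16 × 4.8169 = 77.070 mm
Correction = (N/12)(d/30) = (13.1/12)(31/30) = 1.1281
PET = 77.070 × 1.1281 = 86.943 mm/month

86.9 mm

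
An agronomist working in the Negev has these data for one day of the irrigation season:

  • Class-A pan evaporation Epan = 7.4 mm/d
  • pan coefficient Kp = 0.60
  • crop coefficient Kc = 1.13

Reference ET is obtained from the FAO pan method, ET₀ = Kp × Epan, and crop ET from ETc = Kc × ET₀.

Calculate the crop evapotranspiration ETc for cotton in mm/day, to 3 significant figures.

ET₀ = 0.60 × 7.4 = 4.4400 mm/d
ETc = Kc × ET₀ = 1.13 × 4.4400 = 5.0172 mm/d

5.02 mm/day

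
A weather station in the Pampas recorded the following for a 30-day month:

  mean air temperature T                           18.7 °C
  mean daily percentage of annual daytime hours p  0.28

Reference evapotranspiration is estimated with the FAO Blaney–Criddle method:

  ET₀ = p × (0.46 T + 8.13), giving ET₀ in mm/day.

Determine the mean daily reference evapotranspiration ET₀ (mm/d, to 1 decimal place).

ET₀ = 0.28 × (0.46 × 18.7 + 8.13) = 0.28 × 16.732 = 4.6850 mm/d

4.7 mm/d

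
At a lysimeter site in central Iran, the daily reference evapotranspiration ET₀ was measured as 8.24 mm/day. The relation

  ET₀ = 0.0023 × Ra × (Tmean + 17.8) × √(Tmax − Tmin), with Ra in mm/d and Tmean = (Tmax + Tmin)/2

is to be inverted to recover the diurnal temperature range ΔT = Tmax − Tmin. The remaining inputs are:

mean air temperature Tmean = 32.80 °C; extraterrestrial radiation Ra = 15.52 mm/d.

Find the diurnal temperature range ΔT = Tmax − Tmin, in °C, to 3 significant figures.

√ΔT = ET₀ / [0.0023 × Ra × (Tmean+17.8)] = 8.24 / (0.0023 × 15.52 × 50.60) = 4.5620
ΔT = 4.5620² = 20.812 °C

20.8 °C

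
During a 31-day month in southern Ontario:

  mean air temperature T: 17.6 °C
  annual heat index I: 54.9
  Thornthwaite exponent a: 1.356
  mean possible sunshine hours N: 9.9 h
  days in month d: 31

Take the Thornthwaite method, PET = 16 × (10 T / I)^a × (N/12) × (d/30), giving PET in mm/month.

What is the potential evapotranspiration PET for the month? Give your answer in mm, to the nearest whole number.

10T/I = 10 × 17.6 / 54.9 = 3.2058
(10T/I)^a = 3.2058^1.356 = 4.8534
Uncorrected PET = 16 × 4.8534 = 77.654 mm
Correction = (N/12)(d/30) = (9.9/12)(31/30) = 0.8525
PET = 77.654 × 0.8525 = 66.200 mm/month

66 mm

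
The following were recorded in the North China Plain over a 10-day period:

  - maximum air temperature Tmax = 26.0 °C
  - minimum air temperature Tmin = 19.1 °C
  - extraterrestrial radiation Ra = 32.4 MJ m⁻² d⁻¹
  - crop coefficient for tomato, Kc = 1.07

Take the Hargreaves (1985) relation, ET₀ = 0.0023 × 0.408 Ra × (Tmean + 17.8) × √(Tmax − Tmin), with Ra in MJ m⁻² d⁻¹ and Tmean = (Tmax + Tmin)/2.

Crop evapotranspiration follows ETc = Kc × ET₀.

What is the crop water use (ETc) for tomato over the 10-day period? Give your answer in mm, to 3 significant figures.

34.5 mm

Tmean = (26.0 + 19.1)/2 = 22.55 °C
0.408 Ra = 0.408 × 32.4 = 13.2192 mm/d equivalent
ET₀ = 0.0023 × 13.2192 × (22.55 + 17.8) × √6.9 = 0.0023 × 13.2192 × 40.35 × 2.6268 = 3.2226 mm/d
ETc = Kc × ET₀ = 1.07 × 3.2226 = 3.4482 mm/d
Over 10 days: 3.4482 × 10 = 34.482 mm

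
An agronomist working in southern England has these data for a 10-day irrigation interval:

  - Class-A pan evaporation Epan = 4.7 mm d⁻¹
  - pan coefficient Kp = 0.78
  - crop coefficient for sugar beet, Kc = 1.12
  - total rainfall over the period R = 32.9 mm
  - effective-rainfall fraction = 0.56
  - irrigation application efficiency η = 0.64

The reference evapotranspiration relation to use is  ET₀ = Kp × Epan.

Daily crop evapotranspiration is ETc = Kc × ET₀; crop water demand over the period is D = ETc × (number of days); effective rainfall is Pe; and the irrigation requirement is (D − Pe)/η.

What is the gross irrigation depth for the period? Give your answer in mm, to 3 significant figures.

ET₀ = 0.78 × 4.7 = 3.6660 mm/d
ETc = Kc × ET₀ = 1.12 × 3.6660 = 4.1059 mm/d
Crop demand D = ETc × 10 d = 4.1059 × 10 = 41.059 mm
Pe = 0.56 × 32.9 = 18.424 mm
D − Pe = 41.059 − 18.424 = 22.635 mm
Gross irrigation = 22.635 / 0.64 = 35.367 mm

35.4 mm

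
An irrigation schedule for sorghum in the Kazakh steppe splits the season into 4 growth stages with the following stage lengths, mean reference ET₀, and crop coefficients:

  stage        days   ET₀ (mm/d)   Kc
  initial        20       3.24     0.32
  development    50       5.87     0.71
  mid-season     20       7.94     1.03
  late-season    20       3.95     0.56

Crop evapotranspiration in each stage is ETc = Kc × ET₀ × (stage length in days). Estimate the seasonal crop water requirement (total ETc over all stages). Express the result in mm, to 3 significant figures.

437 mm

initial: 0.32 × 3.24 × 20 = 20.74 mm
development: 0.71 × 5.87 × 50 = 208.39 mm
mid-season: 1.03 × 7.94 × 20 = 163.56 mm
late-season: 0.56 × 3.95 × 20 = 44.24 mm
Seasonal total = 436.93 mm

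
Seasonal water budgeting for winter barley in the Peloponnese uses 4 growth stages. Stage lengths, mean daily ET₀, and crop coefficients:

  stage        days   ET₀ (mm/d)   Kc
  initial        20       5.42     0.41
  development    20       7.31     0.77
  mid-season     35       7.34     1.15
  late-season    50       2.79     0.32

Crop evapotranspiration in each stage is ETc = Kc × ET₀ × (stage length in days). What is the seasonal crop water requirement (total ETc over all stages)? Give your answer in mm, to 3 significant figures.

497 mm

initial: 0.41 × 5.42 × 20 = 44.44 mm
development: 0.77 × 7.31 × 20 = 112.57 mm
mid-season: 1.15 × 7.34 × 35 = 295.44 mm
late-season: 0.32 × 2.79 × 50 = 44.64 mm
Seasonal total = 497.09 mm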